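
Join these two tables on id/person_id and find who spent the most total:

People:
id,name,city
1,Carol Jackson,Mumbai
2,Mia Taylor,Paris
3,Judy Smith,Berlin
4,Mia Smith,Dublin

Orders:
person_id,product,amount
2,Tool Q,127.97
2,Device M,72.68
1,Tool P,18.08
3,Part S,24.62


Join on: people.id = orders.person_id

Joined rows:
  Mia Taylor (Paris) bought Tool Q for $127.97
  Mia Taylor (Paris) bought Device M for $72.68
  Carol Jackson (Mumbai) bought Tool P for $18.08
  Judy Smith (Berlin) bought Part S for $24.62

Total per person:
  Mia Taylor: $200.65
  Judy Smith: $24.62
  Carol Jackson: $18.08

Top spender: Mia Taylor ($200.65)

Mia Taylor ($200.65)


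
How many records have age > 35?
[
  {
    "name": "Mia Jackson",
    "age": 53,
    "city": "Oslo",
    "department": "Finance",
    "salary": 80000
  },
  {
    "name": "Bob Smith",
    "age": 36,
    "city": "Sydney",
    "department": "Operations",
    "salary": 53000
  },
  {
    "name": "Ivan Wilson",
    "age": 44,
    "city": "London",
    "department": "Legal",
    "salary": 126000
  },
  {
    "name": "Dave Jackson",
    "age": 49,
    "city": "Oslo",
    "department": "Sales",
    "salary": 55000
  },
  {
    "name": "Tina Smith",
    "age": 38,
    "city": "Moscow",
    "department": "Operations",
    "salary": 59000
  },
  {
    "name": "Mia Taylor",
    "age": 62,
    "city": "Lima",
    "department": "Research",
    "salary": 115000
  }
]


Data: 6 records
Condition: age > 35

Checking each record:
  Mia Jackson: 53 MATCH
  Bob Smith: 36 MATCH
  Ivan Wilson: 44 MATCH
  Dave Jackson: 49 MATCH
  Tina Smith: 38 MATCH
  Mia Taylor: 62 MATCH

Count: 6

6


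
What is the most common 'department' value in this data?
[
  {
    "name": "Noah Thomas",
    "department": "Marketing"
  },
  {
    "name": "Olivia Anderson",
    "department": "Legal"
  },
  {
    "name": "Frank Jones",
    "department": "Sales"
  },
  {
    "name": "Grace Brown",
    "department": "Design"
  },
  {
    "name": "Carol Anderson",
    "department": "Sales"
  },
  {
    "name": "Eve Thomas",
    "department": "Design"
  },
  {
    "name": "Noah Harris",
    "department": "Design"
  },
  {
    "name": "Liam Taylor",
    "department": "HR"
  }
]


Counting 'department' values across 8 records:

  Design: 3 ###
  Sales: 2 ##
  Marketing: 1 #
  Legal: 1 #
  HR: 1 #

Most common: Design (3 times)

Design (3 times)


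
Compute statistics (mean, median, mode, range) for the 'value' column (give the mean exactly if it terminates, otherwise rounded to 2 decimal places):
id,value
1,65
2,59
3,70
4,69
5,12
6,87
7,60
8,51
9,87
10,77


Data: [65, 59, 70, 69, 12, 87, 60, 51, 87, 77]
Count: 10
Sum: 637
Mean: 637/10 = 63.7
Sorted: [12, 51, 59, 60, 65, 69, 70, 77, 87, 87]
Median: 67.0
Mode: 87 (2 times)
Range: 87 - 12 = 75
Min: 12, Max: 87

mean=63.7, median=67.0, mode=87, range=75


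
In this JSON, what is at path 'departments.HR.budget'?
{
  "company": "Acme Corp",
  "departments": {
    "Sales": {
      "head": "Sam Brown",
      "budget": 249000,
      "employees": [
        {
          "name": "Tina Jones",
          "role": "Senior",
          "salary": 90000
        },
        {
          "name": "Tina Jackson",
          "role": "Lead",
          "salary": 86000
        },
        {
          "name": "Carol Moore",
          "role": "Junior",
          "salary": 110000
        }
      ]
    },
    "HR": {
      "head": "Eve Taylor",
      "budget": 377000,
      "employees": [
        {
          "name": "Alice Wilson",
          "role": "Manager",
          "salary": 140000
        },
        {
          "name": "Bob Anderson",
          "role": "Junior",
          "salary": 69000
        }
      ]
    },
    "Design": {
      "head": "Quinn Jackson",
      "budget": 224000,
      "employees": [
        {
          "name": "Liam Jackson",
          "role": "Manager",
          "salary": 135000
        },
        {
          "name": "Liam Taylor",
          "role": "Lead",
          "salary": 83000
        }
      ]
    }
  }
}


Path: departments.HR.budget

Navigate:
  -> departments
  -> HR
  -> budget = 377000

377000


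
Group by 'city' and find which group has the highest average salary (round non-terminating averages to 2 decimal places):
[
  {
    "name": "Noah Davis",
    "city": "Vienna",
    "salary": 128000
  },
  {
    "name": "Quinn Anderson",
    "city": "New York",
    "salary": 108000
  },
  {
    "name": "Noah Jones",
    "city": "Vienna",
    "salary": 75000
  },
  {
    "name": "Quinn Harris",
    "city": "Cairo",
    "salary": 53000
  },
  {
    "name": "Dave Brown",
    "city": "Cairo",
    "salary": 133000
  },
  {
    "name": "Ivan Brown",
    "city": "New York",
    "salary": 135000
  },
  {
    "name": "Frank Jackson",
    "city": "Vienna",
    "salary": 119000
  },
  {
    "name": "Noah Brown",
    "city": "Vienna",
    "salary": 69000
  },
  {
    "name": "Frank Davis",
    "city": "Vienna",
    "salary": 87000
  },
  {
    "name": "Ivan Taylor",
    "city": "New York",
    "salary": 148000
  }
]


Group by: city

Groups:
  Cairo: 2 people, avg salary = 186000/2 = $93000
  New York: 3 people, avg salary = 391000/3 ≈ $130333.33
  Vienna: 5 people, avg salary = 478000/5 = $95600

Highest average salary: New York (≈$130333.33)

New York (≈$130333.33)


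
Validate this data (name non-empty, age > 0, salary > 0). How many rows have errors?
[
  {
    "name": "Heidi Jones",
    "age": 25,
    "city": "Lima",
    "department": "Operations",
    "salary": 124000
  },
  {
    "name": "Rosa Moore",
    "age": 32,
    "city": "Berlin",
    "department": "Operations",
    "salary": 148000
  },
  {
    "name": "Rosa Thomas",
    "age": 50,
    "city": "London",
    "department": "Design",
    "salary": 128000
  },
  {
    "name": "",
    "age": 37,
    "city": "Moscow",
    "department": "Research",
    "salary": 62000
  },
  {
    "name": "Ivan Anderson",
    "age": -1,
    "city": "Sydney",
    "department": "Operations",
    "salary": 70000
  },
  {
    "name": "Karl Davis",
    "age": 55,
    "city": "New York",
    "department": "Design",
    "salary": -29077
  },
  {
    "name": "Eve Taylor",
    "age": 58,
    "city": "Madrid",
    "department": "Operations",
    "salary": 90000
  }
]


Validating 7 records:
Rules: name non-empty, age > 0, salary > 0

  Row 1 (Heidi Jones): OK
  Row 2 (Rosa Moore): OK
  Row 3 (Rosa Thomas): OK
  Row 4 (???): empty name
  Row 5 (Ivan Anderson): negative age: -1
  Row 6 (Karl Davis): negative salary: -29077
  Row 7 (Eve Taylor): OK

Total errors: 3

3 errors


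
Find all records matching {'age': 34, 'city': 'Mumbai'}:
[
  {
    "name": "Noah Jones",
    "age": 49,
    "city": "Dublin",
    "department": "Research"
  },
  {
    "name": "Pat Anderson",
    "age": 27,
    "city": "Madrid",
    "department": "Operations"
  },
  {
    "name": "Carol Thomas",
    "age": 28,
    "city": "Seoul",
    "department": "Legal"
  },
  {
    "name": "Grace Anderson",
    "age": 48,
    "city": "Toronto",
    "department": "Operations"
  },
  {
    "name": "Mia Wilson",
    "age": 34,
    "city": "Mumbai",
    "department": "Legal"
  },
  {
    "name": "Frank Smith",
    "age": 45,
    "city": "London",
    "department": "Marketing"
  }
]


Search criteria: {'age': 34, 'city': 'Mumbai'}

Checking 6 records:
  Noah Jones: {age: 49, city: Dublin}
  Pat Anderson: {age: 27, city: Madrid}
  Carol Thomas: {age: 28, city: Seoul}
  Grace Anderson: {age: 48, city: Toronto}
  Mia Wilson: {age: 34, city: Mumbai} <-- MATCH
  Frank Smith: {age: 45, city: London}

Matches: ["Mia Wilson"]

["Mia Wilson"]


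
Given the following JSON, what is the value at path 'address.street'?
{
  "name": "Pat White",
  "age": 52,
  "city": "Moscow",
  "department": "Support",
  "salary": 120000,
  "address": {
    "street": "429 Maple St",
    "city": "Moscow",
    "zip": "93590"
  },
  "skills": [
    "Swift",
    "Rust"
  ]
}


Query: address.street
Path: address -> street
Value: 429 Maple St

429 Maple St


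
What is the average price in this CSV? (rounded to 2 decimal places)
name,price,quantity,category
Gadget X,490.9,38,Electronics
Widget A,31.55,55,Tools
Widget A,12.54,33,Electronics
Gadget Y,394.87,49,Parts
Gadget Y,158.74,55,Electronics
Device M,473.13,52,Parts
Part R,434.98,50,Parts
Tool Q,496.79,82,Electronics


Computing average price:
Values: [490.9, 31.55, 12.54, 394.87, 158.74, 473.13, 434.98, 496.79]
Sum = 2493.50
Count = 8
Average = 2493.50/8 = 311.6875 exactly -> 311.69 (rounded half-up to 2 decimal places)

311.69


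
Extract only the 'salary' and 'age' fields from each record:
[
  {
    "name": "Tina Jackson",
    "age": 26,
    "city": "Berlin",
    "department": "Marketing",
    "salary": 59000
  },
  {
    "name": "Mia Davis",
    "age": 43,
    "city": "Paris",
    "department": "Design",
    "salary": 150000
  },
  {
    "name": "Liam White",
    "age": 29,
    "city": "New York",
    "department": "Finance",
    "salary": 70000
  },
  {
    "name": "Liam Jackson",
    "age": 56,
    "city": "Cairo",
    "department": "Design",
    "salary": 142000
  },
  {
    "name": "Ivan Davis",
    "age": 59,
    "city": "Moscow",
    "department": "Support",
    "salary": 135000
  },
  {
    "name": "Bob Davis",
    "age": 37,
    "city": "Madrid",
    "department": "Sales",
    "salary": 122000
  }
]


Original: 6 records with fields: name, age, city, department, salary
Keep: ['salary', 'age']
Drop: ['name', 'city', 'department']
Result: 6 records, 2 fields each

[
  {
    "salary": 59000,
    "age": 26
  },
  {
    "salary": 150000,
    "age": 43
  },
  {
    "salary": 70000,
    "age": 29
  },
  {
    "salary": 142000,
    "age": 56
  },
  {
    "salary": 135000,
    "age": 59
  },
  {
    "salary": 122000,
    "age": 37
  }
]


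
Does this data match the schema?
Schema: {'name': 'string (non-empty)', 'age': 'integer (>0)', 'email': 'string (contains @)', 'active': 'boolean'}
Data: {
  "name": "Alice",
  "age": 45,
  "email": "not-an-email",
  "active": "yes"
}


Validating each field against schema:
  name: OK (non-empty string)
  age: OK (positive integer)
  email: FAIL ("not-an-email" does not contain @)
  active: FAIL ("yes" is not a boolean)

Result: INVALID (2 errors: email, active)

INVALID (2 errors: email, active)


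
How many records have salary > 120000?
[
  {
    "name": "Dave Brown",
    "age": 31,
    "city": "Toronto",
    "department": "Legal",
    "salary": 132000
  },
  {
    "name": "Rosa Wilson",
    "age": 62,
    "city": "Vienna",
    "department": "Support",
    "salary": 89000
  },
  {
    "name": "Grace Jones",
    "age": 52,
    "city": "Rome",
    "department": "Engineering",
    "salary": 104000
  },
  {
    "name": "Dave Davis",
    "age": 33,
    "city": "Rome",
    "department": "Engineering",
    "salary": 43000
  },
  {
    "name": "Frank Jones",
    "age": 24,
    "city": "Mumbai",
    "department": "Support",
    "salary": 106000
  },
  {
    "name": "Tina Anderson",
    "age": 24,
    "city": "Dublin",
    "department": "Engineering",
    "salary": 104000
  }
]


Data: 6 records
Condition: salary > 120000

Checking each record:
  Dave Brown: 132000 MATCH
  Rosa Wilson: 89000
  Grace Jones: 104000
  Dave Davis: 43000
  Frank Jones: 106000
  Tina Anderson: 104000

Count: 1

1


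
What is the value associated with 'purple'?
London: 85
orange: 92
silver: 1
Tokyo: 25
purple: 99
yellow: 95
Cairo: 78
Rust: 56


Looking up key 'purple'
Value: 99

99


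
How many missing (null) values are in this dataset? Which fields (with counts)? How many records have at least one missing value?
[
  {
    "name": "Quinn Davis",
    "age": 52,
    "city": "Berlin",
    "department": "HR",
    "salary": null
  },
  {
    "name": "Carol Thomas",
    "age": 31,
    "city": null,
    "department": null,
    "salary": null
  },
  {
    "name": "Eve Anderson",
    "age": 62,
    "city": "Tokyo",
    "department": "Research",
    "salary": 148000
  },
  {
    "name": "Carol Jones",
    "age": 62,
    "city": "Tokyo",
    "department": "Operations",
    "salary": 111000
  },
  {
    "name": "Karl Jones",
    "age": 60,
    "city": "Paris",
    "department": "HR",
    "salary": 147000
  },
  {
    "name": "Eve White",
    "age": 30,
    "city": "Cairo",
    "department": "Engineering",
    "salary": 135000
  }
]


Checking for missing (null) values in 6 records:

  Quinn Davis: salary
  Carol Thomas: city, department, salary
  Eve Anderson: complete
  Carol Jones: complete
  Karl Jones: complete
  Eve White: complete

Per field:
  name: 0 missing
  age: 0 missing
  city: 1 missing
  department: 1 missing
  salary: 2 missing

Total missing values: 4
Records with any missing: 2

4 missing values (city: 1, department: 1, salary: 2); 2 incomplete records


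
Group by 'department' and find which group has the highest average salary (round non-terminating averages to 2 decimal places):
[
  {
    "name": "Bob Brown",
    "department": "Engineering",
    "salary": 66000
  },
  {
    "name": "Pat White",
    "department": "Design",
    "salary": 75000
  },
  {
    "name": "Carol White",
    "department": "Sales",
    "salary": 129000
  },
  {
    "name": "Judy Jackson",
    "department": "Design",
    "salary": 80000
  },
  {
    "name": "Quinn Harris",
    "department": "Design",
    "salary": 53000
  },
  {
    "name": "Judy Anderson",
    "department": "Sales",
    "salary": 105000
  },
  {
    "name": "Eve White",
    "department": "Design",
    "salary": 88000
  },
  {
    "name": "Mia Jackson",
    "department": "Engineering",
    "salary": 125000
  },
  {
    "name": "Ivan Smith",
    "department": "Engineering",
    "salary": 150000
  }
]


Group by: department

Groups:
  Design: 4 people, avg salary = 296000/4 = $74000
  Engineering: 3 people, avg salary = 341000/3 ≈ $113666.67
  Sales: 2 people, avg salary = 234000/2 = $117000

Highest average salary: Sales ($117000)

Sales ($117000)


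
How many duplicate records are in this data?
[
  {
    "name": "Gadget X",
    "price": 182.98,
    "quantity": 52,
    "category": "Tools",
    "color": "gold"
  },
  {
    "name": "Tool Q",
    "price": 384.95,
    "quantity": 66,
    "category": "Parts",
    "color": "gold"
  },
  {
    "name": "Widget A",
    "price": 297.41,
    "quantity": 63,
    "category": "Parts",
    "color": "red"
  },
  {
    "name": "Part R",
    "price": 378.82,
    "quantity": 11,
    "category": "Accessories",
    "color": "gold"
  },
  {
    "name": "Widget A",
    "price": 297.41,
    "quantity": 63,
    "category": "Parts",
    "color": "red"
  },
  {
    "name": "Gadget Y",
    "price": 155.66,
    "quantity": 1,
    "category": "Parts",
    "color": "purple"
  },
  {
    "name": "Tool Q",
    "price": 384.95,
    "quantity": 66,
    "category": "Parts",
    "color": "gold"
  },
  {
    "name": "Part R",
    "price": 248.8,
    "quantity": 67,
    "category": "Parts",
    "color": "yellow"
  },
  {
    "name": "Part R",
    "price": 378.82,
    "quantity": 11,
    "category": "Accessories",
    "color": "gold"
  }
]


Checking 9 records for duplicates:

  Row 1: Gadget X ($182.98, qty 52)
  Row 2: Tool Q ($384.95, qty 66)
  Row 3: Widget A ($297.41, qty 63)
  Row 4: Part R ($378.82, qty 11)
  Row 5: Widget A ($297.41, qty 63) <-- DUPLICATE
  Row 6: Gadget Y ($155.66, qty 1)
  Row 7: Tool Q ($384.95, qty 66) <-- DUPLICATE
  Row 8: Part R ($248.8, qty 67)
  Row 9: Part R ($378.82, qty 11) <-- DUPLICATE

Duplicates found: 3
Unique records: 6

3 duplicates, 6 unique


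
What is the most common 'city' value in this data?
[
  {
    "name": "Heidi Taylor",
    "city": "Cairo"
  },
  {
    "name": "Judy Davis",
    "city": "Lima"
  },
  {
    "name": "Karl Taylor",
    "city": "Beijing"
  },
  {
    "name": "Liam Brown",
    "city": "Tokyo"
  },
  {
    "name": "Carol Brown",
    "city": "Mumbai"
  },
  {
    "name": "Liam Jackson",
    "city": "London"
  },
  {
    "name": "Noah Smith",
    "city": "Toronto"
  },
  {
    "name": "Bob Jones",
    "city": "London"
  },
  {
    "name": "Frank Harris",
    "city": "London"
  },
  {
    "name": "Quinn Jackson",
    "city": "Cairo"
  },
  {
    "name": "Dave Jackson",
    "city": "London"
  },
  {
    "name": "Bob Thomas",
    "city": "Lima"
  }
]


Counting 'city' values across 12 records:

  London: 4 ####
  Cairo: 2 ##
  Lima: 2 ##
  Beijing: 1 #
  Tokyo: 1 #
  Mumbai: 1 #
  Toronto: 1 #

Most common: London (4 times)

London (4 times)


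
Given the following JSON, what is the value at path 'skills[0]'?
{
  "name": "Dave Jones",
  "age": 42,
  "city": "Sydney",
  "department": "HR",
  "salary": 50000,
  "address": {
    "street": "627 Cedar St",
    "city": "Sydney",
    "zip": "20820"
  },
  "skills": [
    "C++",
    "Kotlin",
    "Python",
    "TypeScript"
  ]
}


Query: skills[0]
Path: skills -> first element
Value: C++

C++


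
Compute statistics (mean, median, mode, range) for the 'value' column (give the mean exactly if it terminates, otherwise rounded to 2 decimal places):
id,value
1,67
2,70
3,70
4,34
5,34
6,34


Data: [67, 70, 70, 34, 34, 34]
Count: 6
Sum: 309
Mean: 309/6 = 51.5
Sorted: [34, 34, 34, 67, 70, 70]
Median: 50.5
Mode: 34 (3 times)
Range: 70 - 34 = 36
Min: 34, Max: 70

mean=51.5, median=50.5, mode=34, range=36


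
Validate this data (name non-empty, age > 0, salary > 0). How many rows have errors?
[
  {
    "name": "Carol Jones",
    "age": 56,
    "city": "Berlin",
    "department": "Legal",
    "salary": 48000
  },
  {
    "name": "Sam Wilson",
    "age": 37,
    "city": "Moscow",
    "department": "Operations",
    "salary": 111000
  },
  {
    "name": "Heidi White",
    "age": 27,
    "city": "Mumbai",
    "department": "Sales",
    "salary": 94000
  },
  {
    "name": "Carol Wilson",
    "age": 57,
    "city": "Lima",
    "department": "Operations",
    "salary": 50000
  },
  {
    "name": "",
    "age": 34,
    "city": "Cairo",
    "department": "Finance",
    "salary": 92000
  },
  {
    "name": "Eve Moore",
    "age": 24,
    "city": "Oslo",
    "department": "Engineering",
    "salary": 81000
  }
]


Validating 6 records:
Rules: name non-empty, age > 0, salary > 0

  Row 1 (Carol Jones): OK
  Row 2 (Sam Wilson): OK
  Row 3 (Heidi White): OK
  Row 4 (Carol Wilson): OK
  Row 5 (???): empty name
  Row 6 (Eve Moore): OK

Total errors: 1

1 errors


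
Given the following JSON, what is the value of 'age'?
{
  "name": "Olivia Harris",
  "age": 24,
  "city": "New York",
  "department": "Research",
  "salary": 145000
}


Looking up field 'age'
Value: 24

24


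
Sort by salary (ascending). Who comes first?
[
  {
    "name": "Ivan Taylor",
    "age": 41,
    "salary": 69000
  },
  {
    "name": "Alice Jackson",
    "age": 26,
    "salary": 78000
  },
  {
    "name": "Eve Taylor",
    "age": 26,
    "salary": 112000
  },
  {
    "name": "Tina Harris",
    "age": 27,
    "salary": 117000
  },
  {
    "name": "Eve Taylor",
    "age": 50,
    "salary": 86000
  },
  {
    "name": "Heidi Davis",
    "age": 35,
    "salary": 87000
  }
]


Sort by: salary (ascending)

Sorted order:
  1. Ivan Taylor (salary = 69000)
  2. Alice Jackson (salary = 78000)
  3. Eve Taylor (salary = 86000)
  4. Heidi Davis (salary = 87000)
  5. Eve Taylor (salary = 112000)
  6. Tina Harris (salary = 117000)

First: Ivan Taylor

Ivan Taylor


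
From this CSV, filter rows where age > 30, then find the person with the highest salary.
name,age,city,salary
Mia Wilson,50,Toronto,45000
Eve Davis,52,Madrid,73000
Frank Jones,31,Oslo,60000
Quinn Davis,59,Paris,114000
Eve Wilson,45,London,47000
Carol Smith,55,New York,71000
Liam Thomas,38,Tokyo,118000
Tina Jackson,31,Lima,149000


Filter: age > 30
Sort by: salary (descending)

Filtered records (8):
  Tina Jackson, age 31, salary $149000
  Liam Thomas, age 38, salary $118000
  Quinn Davis, age 59, salary $114000
  Eve Davis, age 52, salary $73000
  Carol Smith, age 55, salary $71000
  Frank Jones, age 31, salary $60000
  Eve Wilson, age 45, salary $47000
  Mia Wilson, age 50, salary $45000

Highest salary: Tina Jackson ($149000)

Tina Jackson


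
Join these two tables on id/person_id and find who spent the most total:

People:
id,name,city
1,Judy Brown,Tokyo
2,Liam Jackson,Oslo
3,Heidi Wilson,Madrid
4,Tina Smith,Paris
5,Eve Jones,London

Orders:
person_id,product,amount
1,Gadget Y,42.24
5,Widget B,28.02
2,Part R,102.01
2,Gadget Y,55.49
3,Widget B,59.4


Join on: people.id = orders.person_id

Joined rows:
  Judy Brown (Tokyo) bought Gadget Y for $42.24
  Eve Jones (London) bought Widget B for $28.02
  Liam Jackson (Oslo) bought Part R for $102.01
  Liam Jackson (Oslo) bought Gadget Y for $55.49
  Heidi Wilson (Madrid) bought Widget B for $59.4

Total per person:
  Liam Jackson: $157.50
  Heidi Wilson: $59.40
  Judy Brown: $42.24
  Eve Jones: $28.02

Top spender: Liam Jackson ($157.50)

Liam Jackson ($157.50)


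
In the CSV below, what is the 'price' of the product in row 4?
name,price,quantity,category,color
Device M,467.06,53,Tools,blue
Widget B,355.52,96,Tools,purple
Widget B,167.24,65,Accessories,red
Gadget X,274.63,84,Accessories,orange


Query: Row 4 ('Gadget X'), column 'price'
Value: 274.63

274.63


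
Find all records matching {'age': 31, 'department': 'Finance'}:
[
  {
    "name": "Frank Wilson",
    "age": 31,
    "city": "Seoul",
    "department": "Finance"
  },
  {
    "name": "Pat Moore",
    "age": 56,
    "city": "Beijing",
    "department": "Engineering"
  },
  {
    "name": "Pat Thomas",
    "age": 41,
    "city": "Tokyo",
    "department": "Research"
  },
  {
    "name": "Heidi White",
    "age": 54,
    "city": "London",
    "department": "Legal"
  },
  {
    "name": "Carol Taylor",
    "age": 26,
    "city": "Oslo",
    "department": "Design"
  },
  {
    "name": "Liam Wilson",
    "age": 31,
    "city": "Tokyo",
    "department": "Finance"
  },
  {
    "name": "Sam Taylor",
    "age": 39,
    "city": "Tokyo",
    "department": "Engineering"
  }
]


Search criteria: {'age': 31, 'department': 'Finance'}

Checking 7 records:
  Frank Wilson: {age: 31, department: Finance} <-- MATCH
  Pat Moore: {age: 56, department: Engineering}
  Pat Thomas: {age: 41, department: Research}
  Heidi White: {age: 54, department: Legal}
  Carol Taylor: {age: 26, department: Design}
  Liam Wilson: {age: 31, department: Finance} <-- MATCH
  Sam Taylor: {age: 39, department: Engineering}

Matches: ["Frank Wilson", "Liam Wilson"]

["Frank Wilson", "Liam Wilson"]


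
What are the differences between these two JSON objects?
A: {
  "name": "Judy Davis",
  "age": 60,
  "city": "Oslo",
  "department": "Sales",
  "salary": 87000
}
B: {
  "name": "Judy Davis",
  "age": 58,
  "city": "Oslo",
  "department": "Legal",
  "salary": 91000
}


Comparing each field (in key order):
  name: same
  age: DIFFERENT
  city: same
  department: DIFFERENT
  salary: DIFFERENT
Differences:
  age: 60 -> 58
  department: Sales -> Legal
  salary: 87000 -> 91000

3 field(s) changed

3 changes: age, department, salary


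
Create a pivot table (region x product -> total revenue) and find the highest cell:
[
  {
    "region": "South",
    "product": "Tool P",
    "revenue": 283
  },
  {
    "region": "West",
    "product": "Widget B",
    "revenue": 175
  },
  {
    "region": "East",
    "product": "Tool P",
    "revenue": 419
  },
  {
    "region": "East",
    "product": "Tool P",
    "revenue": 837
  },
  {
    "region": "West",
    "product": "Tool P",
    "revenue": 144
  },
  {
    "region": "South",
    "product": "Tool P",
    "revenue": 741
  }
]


Pivot: region (rows) x product (columns) -> total revenue

     Tool P        Widget B    
East          1256             0  
South         1024             0  
West           144           175  

Highest: East / Tool P = $1256

East / Tool P = $1256


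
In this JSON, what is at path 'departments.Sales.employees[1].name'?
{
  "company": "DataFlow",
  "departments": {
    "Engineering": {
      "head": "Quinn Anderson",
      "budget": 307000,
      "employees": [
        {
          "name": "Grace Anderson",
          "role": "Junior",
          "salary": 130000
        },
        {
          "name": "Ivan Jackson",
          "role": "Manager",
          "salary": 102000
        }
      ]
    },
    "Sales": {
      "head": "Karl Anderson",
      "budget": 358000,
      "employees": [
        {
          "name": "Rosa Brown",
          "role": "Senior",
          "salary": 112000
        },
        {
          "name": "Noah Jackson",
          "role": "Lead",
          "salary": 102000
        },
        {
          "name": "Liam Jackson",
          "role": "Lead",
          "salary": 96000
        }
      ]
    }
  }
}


Path: departments.Sales.employees[1].name

Navigate:
  -> departments
  -> Sales
  -> employees[1].name = 'Noah Jackson'

Noah Jackson


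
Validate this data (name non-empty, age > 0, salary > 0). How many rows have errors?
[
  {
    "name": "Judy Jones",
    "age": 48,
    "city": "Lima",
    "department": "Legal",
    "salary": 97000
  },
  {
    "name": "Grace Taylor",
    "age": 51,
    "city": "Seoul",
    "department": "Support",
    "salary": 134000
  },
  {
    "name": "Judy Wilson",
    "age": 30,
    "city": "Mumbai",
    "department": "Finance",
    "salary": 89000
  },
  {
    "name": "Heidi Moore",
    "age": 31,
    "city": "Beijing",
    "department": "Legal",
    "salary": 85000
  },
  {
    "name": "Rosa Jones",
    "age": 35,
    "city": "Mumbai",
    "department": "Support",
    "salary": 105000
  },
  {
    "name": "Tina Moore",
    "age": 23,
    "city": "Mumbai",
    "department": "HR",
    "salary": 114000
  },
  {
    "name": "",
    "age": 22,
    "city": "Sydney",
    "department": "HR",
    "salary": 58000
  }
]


Validating 7 records:
Rules: name non-empty, age > 0, salary > 0

  Row 1 (Judy Jones): OK
  Row 2 (Grace Taylor): OK
  Row 3 (Judy Wilson): OK
  Row 4 (Heidi Moore): OK
  Row 5 (Rosa Jones): OK
  Row 6 (Tina Moore): OK
  Row 7 (???): empty name

Total errors: 1

1 errors


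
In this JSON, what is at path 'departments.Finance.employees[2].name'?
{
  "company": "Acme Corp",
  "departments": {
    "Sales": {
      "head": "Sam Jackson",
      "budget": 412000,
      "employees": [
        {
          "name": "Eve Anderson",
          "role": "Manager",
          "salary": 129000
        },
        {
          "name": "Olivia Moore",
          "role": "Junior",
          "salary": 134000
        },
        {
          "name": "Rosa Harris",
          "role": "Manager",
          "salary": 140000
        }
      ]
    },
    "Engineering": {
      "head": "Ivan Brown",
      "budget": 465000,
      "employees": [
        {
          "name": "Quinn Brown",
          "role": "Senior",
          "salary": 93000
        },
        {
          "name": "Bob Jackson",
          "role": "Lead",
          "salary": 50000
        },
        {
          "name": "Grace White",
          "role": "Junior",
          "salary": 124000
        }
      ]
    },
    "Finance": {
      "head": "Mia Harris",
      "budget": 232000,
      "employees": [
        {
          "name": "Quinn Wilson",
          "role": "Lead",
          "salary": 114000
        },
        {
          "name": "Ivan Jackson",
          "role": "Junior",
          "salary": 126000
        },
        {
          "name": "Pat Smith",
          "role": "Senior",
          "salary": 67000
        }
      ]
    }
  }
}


Path: departments.Finance.employees[2].name

Navigate:
  -> departments
  -> Finance
  -> employees[2].name = 'Pat Smith'

Pat Smith


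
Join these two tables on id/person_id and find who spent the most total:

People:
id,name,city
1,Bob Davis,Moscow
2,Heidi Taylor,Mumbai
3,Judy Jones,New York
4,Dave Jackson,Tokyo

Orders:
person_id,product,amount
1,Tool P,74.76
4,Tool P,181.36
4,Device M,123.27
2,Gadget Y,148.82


Join on: people.id = orders.person_id

Joined rows:
  Bob Davis (Moscow) bought Tool P for $74.76
  Dave Jackson (Tokyo) bought Tool P for $181.36
  Dave Jackson (Tokyo) bought Device M for $123.27
  Heidi Taylor (Mumbai) bought Gadget Y for $148.82

Total per person:
  Dave Jackson: $304.63
  Heidi Taylor: $148.82
  Bob Davis: $74.76

Top spender: Dave Jackson ($304.63)

Dave Jackson ($304.63)


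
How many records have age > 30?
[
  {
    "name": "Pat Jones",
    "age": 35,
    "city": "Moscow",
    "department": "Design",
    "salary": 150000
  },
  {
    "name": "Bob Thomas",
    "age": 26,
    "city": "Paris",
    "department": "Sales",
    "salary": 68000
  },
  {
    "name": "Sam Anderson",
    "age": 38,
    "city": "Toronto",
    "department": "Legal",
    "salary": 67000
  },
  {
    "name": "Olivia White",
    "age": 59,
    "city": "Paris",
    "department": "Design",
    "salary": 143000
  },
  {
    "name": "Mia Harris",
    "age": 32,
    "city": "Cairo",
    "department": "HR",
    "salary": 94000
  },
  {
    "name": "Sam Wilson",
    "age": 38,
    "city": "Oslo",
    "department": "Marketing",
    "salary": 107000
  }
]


Data: 6 records
Condition: age > 30

Checking each record:
  Pat Jones: 35 MATCH
  Bob Thomas: 26
  Sam Anderson: 38 MATCH
  Olivia White: 59 MATCH
  Mia Harris: 32 MATCH
  Sam Wilson: 38 MATCH

Count: 5

5


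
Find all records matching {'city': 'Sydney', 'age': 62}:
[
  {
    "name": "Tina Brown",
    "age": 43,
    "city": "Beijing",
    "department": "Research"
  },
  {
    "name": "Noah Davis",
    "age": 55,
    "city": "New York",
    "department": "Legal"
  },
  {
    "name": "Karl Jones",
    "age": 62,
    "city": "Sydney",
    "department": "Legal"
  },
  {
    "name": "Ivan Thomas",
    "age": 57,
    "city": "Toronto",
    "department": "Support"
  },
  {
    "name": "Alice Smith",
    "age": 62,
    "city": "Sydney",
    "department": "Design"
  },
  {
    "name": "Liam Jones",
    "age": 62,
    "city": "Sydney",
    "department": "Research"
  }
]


Search criteria: {'city': 'Sydney', 'age': 62}

Checking 6 records:
  Tina Brown: {city: Beijing, age: 43}
  Noah Davis: {city: New York, age: 55}
  Karl Jones: {city: Sydney, age: 62} <-- MATCH
  Ivan Thomas: {city: Toronto, age: 57}
  Alice Smith: {city: Sydney, age: 62} <-- MATCH
  Liam Jones: {city: Sydney, age: 62} <-- MATCH

Matches: ["Karl Jones", "Alice Smith", "Liam Jones"]

["Karl Jones", "Alice Smith", "Liam Jones"]


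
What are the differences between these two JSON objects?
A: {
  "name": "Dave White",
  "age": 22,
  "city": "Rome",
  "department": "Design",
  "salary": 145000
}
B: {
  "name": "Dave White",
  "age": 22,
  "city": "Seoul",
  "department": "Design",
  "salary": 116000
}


Comparing each field (in key order):
  name: same
  age: same
  city: DIFFERENT
  department: same
  salary: DIFFERENT
Differences:
  city: Rome -> Seoul
  salary: 145000 -> 116000

2 field(s) changed

2 changes: city, salary


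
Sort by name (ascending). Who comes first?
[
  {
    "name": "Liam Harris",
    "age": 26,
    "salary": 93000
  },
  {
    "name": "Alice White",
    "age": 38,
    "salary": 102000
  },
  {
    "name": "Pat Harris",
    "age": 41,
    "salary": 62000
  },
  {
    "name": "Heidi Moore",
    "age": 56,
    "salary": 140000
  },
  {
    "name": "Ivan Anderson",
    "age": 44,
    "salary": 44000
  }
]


Sort by: name (ascending)

Sorted order:
  1. Alice White (name = Alice White)
  2. Heidi Moore (name = Heidi Moore)
  3. Ivan Anderson (name = Ivan Anderson)
  4. Liam Harris (name = Liam Harris)
  5. Pat Harris (name = Pat Harris)

First: Alice White

Alice White


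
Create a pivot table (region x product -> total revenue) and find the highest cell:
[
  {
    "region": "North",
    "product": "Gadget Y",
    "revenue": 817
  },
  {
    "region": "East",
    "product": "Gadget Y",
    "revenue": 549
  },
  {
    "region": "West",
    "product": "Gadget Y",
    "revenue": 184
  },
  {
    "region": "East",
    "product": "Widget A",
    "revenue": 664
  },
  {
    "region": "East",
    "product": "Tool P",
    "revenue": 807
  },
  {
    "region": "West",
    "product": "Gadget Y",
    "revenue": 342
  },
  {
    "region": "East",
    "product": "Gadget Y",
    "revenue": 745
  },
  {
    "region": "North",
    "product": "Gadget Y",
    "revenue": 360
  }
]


Pivot: region (rows) x product (columns) -> total revenue

     Gadget Y      Tool P        Widget A    
East          1294           807           664  
North         1177             0             0  
West           526             0             0  

Highest: East / Gadget Y = $1294

East / Gadget Y = $1294


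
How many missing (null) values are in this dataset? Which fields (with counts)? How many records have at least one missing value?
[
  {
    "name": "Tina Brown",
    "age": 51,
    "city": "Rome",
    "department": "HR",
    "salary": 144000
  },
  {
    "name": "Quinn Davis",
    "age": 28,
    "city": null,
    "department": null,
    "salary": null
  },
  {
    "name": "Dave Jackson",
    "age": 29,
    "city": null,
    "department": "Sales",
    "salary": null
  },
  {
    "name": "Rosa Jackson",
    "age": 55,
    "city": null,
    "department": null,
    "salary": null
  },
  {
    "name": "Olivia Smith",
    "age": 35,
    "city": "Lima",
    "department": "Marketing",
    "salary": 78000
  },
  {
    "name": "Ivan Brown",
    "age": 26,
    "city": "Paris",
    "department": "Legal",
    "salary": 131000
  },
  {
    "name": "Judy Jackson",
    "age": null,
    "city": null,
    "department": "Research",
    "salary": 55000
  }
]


Checking for missing (null) values in 7 records:

  Tina Brown: complete
  Quinn Davis: city, department, salary
  Dave Jackson: city, salary
  Rosa Jackson: city, department, salary
  Olivia Smith: complete
  Ivan Brown: complete
  Judy Jackson: age, city

Per field:
  name: 0 missing
  age: 1 missing
  city: 4 missing
  department: 2 missing
  salary: 3 missing

Total missing values: 10
Records with any missing: 4

10 missing values (age: 1, city: 4, department: 2, salary: 3); 4 incomplete records


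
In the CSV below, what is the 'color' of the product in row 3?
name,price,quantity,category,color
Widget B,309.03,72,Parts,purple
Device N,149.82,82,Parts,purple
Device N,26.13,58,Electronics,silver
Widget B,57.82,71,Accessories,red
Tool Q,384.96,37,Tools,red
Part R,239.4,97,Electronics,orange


Query: Row 3 ('Device N'), column 'color'
Value: silver

silver


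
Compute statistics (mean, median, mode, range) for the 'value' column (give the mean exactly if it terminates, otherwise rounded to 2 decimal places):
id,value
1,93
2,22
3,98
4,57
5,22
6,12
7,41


Data: [93, 22, 98, 57, 22, 12, 41]
Count: 7
Sum: 345
Mean: 345/7 ≈ 49.29 (rounded to 2 decimal places)
Sorted: [12, 22, 22, 41, 57, 93, 98]
Median: 41.0
Mode: 22 (2 times)
Range: 98 - 12 = 86
Min: 12, Max: 98

mean≈49.29, median=41.0, mode=22, range=86


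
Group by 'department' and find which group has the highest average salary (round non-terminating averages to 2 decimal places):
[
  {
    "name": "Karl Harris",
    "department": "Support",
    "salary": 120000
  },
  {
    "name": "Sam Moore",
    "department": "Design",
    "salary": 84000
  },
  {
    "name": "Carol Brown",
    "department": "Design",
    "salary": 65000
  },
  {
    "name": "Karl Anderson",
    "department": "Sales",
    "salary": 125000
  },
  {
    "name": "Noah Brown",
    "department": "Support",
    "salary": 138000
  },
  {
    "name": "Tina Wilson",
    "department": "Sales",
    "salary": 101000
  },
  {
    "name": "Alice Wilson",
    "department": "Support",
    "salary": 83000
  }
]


Group by: department

Groups:
  Design: 2 people, avg salary = 149000/2 = $74500
  Sales: 2 people, avg salary = 226000/2 = $113000
  Support: 3 people, avg salary = 341000/3 ≈ $113666.67

Highest average salary: Support (≈$113666.67)

Support (≈$113666.67)


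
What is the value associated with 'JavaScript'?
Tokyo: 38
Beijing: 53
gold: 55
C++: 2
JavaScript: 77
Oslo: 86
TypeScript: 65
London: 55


Looking up key 'JavaScript'
Value: 77

77


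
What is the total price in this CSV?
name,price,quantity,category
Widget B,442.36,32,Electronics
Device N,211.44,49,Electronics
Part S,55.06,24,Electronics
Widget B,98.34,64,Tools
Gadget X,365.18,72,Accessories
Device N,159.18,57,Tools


Computing total price:
Values: [442.36, 211.44, 55.06, 98.34, 365.18, 159.18]
Sum = 1331.56

1331.56


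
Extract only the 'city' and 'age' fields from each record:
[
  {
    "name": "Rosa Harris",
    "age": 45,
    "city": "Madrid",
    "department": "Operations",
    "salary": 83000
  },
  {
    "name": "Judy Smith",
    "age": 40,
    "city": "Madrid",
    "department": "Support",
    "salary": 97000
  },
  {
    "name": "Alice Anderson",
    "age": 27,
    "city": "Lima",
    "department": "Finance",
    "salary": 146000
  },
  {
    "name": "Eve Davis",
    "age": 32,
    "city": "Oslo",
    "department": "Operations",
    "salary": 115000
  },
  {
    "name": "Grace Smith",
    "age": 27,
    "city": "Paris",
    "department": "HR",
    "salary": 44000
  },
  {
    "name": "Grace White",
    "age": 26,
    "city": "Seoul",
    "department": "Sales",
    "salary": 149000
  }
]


Original: 6 records with fields: name, age, city, department, salary
Keep: ['city', 'age']
Drop: ['name', 'department', 'salary']
Result: 6 records, 2 fields each

[
  {
    "city": "Madrid",
    "age": 45
  },
  {
    "city": "Madrid",
    "age": 40
  },
  {
    "city": "Lima",
    "age": 27
  },
  {
    "city": "Oslo",
    "age": 32
  },
  {
    "city": "Paris",
    "age": 27
  },
  {
    "city": "Seoul",
    "age": 26
  }
]


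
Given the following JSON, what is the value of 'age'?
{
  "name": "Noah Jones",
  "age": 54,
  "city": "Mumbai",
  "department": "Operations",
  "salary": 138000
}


Looking up field 'age'
Value: 54

54


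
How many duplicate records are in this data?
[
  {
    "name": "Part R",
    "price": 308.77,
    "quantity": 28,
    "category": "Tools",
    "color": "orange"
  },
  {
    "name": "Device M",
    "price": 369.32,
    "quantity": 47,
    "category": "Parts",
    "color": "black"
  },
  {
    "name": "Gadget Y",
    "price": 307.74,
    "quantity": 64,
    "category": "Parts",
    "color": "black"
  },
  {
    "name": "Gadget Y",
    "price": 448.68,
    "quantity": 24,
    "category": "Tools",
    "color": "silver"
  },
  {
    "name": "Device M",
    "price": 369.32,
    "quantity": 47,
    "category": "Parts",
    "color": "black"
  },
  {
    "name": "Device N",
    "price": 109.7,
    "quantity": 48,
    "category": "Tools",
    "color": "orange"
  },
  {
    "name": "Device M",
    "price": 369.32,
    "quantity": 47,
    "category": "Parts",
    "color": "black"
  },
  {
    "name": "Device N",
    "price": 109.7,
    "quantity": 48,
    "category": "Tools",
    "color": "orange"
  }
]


Checking 8 records for duplicates:

  Row 1: Part R ($308.77, qty 28)
  Row 2: Device M ($369.32, qty 47)
  Row 3: Gadget Y ($307.74, qty 64)
  Row 4: Gadget Y ($448.68, qty 24)
  Row 5: Device M ($369.32, qty 47) <-- DUPLICATE
  Row 6: Device N ($109.7, qty 48)
  Row 7: Device M ($369.32, qty 47) <-- DUPLICATE
  Row 8: Device N ($109.7, qty 48) <-- DUPLICATE

Duplicates found: 3
Unique records: 5

3 duplicates, 5 unique


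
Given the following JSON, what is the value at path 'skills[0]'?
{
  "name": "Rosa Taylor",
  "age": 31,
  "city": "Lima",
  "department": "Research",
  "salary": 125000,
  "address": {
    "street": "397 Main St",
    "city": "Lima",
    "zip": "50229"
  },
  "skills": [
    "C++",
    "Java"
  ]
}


Query: skills[0]
Path: skills -> first element
Value: C++

C++


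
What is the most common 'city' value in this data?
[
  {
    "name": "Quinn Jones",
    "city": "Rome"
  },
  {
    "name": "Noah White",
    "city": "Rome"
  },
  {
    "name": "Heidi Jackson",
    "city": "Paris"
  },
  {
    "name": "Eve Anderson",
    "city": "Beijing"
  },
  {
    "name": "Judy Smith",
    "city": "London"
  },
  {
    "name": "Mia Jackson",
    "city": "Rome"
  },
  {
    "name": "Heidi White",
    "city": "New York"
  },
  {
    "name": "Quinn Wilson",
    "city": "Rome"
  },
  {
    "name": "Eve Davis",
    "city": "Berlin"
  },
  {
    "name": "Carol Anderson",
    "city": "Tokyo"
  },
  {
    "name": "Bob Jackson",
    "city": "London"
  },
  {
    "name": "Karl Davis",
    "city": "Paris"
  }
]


Counting 'city' values across 12 records:

  Rome: 4 ####
  Paris: 2 ##
  London: 2 ##
  Beijing: 1 #
  New York: 1 #
  Berlin: 1 #
  Tokyo: 1 #

Most common: Rome (4 times)

Rome (4 times)
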